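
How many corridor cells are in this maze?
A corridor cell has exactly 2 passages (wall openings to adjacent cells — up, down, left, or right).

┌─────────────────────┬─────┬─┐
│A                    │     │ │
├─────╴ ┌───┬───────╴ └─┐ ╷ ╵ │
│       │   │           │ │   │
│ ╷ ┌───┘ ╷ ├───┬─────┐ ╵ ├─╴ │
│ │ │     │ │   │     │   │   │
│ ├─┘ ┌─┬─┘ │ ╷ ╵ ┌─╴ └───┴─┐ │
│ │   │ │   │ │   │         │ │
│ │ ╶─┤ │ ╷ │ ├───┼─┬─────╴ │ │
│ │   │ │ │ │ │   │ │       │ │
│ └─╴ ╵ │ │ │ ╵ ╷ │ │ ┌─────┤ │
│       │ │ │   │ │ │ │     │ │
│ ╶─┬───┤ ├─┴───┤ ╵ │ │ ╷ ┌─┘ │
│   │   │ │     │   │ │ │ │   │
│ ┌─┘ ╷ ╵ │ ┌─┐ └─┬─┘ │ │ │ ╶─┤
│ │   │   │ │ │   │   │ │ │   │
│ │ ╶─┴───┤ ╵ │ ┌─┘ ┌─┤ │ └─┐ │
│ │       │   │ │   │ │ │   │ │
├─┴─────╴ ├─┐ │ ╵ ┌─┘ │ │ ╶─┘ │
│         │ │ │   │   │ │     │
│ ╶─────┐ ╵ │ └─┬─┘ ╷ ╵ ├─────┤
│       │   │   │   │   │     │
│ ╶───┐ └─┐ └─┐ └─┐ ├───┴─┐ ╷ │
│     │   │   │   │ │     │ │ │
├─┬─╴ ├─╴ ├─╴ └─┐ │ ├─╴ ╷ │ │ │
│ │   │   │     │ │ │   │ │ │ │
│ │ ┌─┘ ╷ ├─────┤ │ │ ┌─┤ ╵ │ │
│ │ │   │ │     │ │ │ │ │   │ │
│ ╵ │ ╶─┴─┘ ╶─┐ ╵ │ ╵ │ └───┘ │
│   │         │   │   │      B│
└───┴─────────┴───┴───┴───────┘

Counting cells with exactly 2 passages:
Total corridor cells: 173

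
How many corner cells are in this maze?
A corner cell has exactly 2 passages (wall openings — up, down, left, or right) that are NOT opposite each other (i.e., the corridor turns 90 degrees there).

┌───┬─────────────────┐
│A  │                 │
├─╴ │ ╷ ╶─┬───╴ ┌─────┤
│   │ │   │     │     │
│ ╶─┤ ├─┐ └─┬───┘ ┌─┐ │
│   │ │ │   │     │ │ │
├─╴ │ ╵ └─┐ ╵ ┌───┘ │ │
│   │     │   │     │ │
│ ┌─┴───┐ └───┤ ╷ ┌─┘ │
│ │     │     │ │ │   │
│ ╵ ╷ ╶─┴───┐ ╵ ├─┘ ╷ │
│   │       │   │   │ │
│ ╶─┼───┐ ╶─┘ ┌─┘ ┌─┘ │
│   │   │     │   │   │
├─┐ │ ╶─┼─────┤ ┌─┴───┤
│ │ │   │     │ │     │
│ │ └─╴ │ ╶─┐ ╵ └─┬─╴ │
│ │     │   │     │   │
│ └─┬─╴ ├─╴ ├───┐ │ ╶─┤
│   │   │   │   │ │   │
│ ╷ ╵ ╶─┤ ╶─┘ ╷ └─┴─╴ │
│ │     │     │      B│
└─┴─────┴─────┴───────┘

Counting corner cells (2 non-opposite passages):
Total corners: 66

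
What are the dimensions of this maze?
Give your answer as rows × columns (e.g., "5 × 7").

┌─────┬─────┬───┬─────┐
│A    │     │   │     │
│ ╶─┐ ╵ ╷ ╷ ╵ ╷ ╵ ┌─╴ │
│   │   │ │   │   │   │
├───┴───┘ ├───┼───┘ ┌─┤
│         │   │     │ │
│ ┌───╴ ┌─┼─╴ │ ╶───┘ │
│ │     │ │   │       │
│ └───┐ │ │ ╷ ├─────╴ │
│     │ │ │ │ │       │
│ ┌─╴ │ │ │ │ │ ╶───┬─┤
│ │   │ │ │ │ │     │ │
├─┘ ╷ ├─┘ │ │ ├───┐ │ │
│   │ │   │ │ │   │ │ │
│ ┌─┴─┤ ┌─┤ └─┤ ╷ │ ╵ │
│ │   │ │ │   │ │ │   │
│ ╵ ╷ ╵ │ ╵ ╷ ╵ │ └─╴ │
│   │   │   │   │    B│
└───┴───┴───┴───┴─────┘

Counting the maze dimensions:
Rows (vertical): 9
Columns (horizontal): 11
Dimensions: 9 × 11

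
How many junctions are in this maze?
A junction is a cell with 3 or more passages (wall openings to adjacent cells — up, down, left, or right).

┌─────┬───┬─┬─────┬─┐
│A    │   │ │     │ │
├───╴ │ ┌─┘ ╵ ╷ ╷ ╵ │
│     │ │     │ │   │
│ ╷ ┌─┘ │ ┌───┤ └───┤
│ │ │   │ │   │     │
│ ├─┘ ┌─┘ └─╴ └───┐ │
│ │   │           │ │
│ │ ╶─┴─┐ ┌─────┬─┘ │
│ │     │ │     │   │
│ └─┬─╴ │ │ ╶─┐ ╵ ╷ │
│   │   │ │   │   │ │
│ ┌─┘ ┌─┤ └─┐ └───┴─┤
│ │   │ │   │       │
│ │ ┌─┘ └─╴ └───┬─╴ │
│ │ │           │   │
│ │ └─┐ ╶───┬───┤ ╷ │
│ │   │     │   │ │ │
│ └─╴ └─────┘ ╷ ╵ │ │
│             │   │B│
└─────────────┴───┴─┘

Checking each cell for number of passages:

Junctions found (3+ passages):
  (0, 7): 3 passages
  (1, 1): 3 passages
  (1, 5): 3 passages
  (3, 4): 4 passages
  (3, 6): 3 passages
  (4, 9): 3 passages
  (5, 0): 3 passages
  (7, 3): 4 passages
  (7, 5): 3 passages
  (7, 9): 3 passages
  (9, 2): 3 passages
Total junctions: 11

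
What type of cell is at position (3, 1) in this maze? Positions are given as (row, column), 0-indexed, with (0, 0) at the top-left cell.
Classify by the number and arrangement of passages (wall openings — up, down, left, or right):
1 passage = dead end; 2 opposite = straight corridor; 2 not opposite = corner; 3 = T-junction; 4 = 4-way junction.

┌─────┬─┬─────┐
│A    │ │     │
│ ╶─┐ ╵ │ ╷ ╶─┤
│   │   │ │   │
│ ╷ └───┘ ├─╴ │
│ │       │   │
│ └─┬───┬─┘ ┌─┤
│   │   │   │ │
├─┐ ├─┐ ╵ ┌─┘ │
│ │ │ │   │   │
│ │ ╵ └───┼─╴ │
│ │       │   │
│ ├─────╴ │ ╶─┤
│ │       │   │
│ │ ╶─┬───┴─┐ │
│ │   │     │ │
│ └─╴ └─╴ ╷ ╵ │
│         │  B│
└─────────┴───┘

Checking cell at (3, 1):
Number of passages: 2
Cell type: corner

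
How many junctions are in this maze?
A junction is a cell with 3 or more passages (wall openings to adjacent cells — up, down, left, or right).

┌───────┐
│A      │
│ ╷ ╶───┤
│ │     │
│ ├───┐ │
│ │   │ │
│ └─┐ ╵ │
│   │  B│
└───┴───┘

Checking each cell for number of passages:

Junctions found (3+ passages):
  (0, 1): 3 passages
Total junctions: 1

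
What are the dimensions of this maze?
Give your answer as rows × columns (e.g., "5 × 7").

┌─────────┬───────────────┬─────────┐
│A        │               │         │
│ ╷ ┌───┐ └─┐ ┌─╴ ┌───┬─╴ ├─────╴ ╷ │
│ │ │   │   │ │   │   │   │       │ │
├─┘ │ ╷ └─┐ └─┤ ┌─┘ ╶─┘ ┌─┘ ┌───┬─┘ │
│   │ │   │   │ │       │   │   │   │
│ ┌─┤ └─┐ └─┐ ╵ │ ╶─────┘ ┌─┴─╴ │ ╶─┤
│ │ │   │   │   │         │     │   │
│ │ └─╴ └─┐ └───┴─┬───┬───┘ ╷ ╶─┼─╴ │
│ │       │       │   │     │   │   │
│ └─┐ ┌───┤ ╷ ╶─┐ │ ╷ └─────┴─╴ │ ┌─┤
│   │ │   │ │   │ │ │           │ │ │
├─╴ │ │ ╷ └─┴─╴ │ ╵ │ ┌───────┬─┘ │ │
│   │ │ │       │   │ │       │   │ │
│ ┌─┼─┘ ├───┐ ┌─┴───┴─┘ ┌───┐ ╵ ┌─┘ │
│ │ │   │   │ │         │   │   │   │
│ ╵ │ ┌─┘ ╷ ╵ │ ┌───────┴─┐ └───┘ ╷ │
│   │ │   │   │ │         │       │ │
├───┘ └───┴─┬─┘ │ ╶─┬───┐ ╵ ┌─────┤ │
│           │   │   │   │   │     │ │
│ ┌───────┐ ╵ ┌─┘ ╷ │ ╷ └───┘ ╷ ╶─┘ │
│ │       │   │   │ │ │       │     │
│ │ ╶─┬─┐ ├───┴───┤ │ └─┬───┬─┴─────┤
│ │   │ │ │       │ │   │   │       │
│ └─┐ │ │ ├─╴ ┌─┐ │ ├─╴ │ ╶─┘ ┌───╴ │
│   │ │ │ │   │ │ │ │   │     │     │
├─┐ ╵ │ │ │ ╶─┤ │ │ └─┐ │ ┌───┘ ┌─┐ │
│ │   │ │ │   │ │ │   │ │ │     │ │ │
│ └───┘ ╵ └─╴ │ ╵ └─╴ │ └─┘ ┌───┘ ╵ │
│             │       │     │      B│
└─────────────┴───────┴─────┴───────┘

Counting the maze dimensions:
Rows (vertical): 15
Columns (horizontal): 18
Dimensions: 15 × 18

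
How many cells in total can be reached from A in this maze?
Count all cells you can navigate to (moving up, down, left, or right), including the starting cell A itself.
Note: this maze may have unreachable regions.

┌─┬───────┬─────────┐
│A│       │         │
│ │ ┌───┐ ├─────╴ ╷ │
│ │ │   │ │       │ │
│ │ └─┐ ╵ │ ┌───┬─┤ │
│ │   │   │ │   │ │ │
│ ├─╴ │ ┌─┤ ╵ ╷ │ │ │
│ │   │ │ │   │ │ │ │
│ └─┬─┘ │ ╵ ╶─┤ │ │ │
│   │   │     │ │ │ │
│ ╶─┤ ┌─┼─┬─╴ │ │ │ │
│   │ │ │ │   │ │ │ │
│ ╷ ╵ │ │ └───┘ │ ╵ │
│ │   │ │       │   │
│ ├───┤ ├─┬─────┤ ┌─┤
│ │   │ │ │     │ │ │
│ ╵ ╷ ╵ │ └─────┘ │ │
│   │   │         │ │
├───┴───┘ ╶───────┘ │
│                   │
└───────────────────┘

Using BFS/flood-fill to find all reachable cells from A:
Maze size: 10 × 10 = 100 total cells
61 cell(s) are walled off and cannot be reached from A.
Reachable cells: 39

Reachable region (· marks reachable cells):

┌─┬───────┬─────────┐
│A│· · · ·│         │
│ │ ┌───┐ ├─────╴ ╷ │
│·│·│· ·│·│       │ │
│ │ └─┐ ╵ │ ┌───┬─┤ │
│·│· ·│· ·│ │   │ │ │
│ ├─╴ │ ┌─┤ ╵ ╷ │ │ │
│·│· ·│·│ │   │ │ │ │
│ └─┬─┘ │ ╵ ╶─┤ │ │ │
│· ·│· ·│     │ │ │ │
│ ╶─┤ ┌─┼─┬─╴ │ │ │ │
│· ·│·│·│ │   │ │ │ │
│ ╷ ╵ │ │ └───┘ │ ╵ │
│·│· ·│·│       │   │
│ ├───┤ ├─┬─────┤ ┌─┤
│·│· ·│·│ │     │ │ │
│ ╵ ╷ ╵ │ └─────┘ │ │
│· ·│· ·│         │ │
├───┴───┘ ╶───────┘ │
│                   │
└───────────────────┘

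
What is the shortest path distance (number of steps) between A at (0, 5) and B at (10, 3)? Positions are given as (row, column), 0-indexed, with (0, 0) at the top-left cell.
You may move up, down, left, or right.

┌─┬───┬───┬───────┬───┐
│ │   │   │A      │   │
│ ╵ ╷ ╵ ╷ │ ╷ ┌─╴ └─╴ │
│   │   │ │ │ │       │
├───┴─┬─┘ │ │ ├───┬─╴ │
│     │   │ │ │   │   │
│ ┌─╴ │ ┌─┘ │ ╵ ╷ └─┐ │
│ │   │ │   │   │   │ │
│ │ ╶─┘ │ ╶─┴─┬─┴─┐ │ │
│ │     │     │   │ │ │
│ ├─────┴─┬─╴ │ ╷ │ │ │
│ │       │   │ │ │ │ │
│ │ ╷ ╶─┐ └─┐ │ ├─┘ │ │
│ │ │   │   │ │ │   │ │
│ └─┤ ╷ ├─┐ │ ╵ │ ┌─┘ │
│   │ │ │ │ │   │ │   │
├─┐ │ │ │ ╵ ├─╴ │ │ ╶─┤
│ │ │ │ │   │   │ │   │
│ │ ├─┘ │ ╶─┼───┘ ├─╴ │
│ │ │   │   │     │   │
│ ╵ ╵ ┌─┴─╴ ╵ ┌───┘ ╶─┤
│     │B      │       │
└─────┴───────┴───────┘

Finding path from (0, 5) to (10, 3):
Path: (0,5) → (0,6) → (1,6) → (2,6) → (3,6) → (3,7) → (2,7) → (2,8) → (3,8) → (3,9) → (4,9) → (5,9) → (6,9) → (6,8) → (7,8) → (8,8) → (9,8) → (9,7) → (9,6) → (10,6) → (10,5) → (10,4) → (10,3)
Distance: 22 steps

Solution:

┌─┬───┬───┬───────┬───┐
│ │   │   │A ↓    │   │
│ ╵ ╷ ╵ ╷ │ ╷ ┌─╴ └─╴ │
│   │   │ │ │↓│       │
├───┴─┬─┘ │ │ ├───┬─╴ │
│     │   │ │↓│↱ ↓│   │
│ ┌─╴ │ ┌─┘ │ ╵ ╷ └─┐ │
│ │   │ │   │↳ ↑│↳ ↓│ │
│ │ ╶─┘ │ ╶─┴─┬─┴─┐ │ │
│ │     │     │   │↓│ │
│ ├─────┴─┬─╴ │ ╷ │ │ │
│ │       │   │ │ │↓│ │
│ │ ╷ ╶─┐ └─┐ │ ├─┘ │ │
│ │ │   │   │ │ │↓ ↲│ │
│ └─┤ ╷ ├─┐ │ ╵ │ ┌─┘ │
│   │ │ │ │ │   │↓│   │
├─┐ │ │ │ ╵ ├─╴ │ │ ╶─┤
│ │ │ │ │   │   │↓│   │
│ │ ├─┘ │ ╶─┼───┘ ├─╴ │
│ │ │   │   │↓ ← ↲│   │
│ ╵ ╵ ┌─┴─╴ ╵ ┌───┘ ╶─┤
│     │B ← ← ↲│       │
└─────┴───────┴───────┘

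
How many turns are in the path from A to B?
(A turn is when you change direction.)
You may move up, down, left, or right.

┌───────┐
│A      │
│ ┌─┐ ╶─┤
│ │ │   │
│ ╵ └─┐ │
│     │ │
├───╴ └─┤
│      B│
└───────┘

Directions: down, down, right, right, down, right
Number of turns: 3

Solution:

┌───────┐
│A      │
│ ┌─┐ ╶─┤
│↓│ │   │
│ ╵ └─┐ │
│↳ → ↓│ │
├───╴ └─┤
│    ↳ B│
└───────┘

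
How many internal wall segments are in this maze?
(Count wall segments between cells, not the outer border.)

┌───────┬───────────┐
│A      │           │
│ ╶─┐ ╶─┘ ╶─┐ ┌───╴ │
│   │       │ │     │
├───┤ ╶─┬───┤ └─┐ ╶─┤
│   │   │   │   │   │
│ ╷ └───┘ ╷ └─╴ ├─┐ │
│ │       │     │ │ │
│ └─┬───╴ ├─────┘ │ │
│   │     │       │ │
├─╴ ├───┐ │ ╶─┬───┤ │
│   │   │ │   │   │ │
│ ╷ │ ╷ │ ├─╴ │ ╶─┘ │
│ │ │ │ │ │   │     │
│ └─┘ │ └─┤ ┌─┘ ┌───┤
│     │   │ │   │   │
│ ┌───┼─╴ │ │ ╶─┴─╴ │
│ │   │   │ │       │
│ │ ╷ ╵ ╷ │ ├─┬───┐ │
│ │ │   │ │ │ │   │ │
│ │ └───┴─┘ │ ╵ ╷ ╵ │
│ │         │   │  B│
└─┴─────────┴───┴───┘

Counting internal wall segments:
Total internal walls: 90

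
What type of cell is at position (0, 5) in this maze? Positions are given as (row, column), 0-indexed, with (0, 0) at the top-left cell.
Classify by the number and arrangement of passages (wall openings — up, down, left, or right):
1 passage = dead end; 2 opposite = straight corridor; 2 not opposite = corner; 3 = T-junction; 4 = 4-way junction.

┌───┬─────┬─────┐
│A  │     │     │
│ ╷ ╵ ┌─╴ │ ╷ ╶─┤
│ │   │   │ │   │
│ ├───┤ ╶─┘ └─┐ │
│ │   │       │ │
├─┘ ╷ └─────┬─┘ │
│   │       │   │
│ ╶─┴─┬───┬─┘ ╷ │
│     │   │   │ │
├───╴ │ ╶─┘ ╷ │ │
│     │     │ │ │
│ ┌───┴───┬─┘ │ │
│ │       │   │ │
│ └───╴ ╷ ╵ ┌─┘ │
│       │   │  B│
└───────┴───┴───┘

Checking cell at (0, 5):
Number of passages: 2
Cell type: corner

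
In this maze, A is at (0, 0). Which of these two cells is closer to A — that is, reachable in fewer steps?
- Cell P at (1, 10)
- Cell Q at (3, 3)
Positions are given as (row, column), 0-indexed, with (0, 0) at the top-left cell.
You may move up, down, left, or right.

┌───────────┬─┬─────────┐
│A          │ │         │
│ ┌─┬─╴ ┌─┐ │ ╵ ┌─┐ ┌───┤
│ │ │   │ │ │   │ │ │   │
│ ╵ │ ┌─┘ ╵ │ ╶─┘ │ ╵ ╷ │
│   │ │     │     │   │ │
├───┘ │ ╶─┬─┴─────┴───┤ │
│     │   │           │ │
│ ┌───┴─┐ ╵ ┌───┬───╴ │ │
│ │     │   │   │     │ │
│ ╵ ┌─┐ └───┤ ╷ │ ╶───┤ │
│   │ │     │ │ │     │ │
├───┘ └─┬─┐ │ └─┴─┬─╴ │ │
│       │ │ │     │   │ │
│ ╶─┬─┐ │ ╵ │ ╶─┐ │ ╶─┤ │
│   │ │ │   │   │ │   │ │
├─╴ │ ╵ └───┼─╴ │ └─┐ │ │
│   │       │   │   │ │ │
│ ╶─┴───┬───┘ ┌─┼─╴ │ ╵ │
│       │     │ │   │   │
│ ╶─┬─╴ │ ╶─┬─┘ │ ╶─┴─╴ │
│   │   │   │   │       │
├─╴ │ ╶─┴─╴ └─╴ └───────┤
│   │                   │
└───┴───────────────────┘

Shortest path A → P at (1, 10): 41 steps
Shortest path A → Q at (3, 3): 10 steps

Q is closer (10 steps vs 41 steps).

Path to P:

┌───────────┬─┬─────────┐
│A → → → → ↓│ │         │
│ ┌─┬─╴ ┌─┐ │ ╵ ┌─┐ ┌───┤
│ │ │   │ │↓│   │ │ │P ↰│
│ ╵ │ ┌─┘ ╵ │ ╶─┘ │ ╵ ╷ │
│   │ │↓ ← ↲│     │   │↑│
├───┘ │ ╶─┬─┴─────┴───┤ │
│     │↳ ↓│↱ → → → → ↓│↑│
│ ┌───┴─┐ ╵ ┌───┬───╴ │ │
│ │     │↳ ↑│   │↓ ← ↲│↑│
│ ╵ ┌─┐ └───┤ ╷ │ ╶───┤ │
│   │ │     │ │ │↳ → ↓│↑│
├───┘ └─┬─┐ │ └─┴─┬─╴ │ │
│       │ │ │     │↓ ↲│↑│
│ ╶─┬─┐ │ ╵ │ ╶─┐ │ ╶─┤ │
│   │ │ │   │   │ │↳ ↓│↑│
├─╴ │ ╵ └───┼─╴ │ └─┐ │ │
│   │       │   │   │↓│↑│
│ ╶─┴───┬───┘ ┌─┼─╴ │ ╵ │
│       │     │ │   │↳ ↑│
│ ╶─┬─╴ │ ╶─┬─┘ │ ╶─┴─╴ │
│   │   │   │   │       │
├─╴ │ ╶─┴─╴ └─╴ └───────┤
│   │                   │
└───┴───────────────────┘

Path to Q:

┌───────────┬─┬─────────┐
│A → → → → ↓│ │         │
│ ┌─┬─╴ ┌─┐ │ ╵ ┌─┐ ┌───┤
│ │ │   │ │↓│   │ │ │   │
│ ╵ │ ┌─┘ ╵ │ ╶─┘ │ ╵ ╷ │
│   │ │↓ ← ↲│     │   │ │
├───┘ │ ╶─┬─┴─────┴───┤ │
│     │Q  │           │ │
│ ┌───┴─┐ ╵ ┌───┬───╴ │ │
│ │     │   │   │     │ │
│ ╵ ┌─┐ └───┤ ╷ │ ╶───┤ │
│   │ │     │ │ │     │ │
├───┘ └─┬─┐ │ └─┴─┬─╴ │ │
│       │ │ │     │   │ │
│ ╶─┬─┐ │ ╵ │ ╶─┐ │ ╶─┤ │
│   │ │ │   │   │ │   │ │
├─╴ │ ╵ └───┼─╴ │ └─┐ │ │
│   │       │   │   │ │ │
│ ╶─┴───┬───┘ ┌─┼─╴ │ ╵ │
│       │     │ │   │   │
│ ╶─┬─╴ │ ╶─┬─┘ │ ╶─┴─╴ │
│   │   │   │   │       │
├─╴ │ ╶─┴─╴ └─╴ └───────┤
│   │                   │
└───┴───────────────────┘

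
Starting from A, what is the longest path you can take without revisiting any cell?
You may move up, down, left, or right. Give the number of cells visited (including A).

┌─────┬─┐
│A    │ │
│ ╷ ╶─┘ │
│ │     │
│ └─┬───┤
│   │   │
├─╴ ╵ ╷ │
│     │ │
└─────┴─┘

Finding longest simple path using DFS:
Start: (0, 0)
Longest path visits 9 cells
Path: A → down → down → right → down → right → up → right → down

Solution:

┌─────┬─┐
│A    │ │
│ ╷ ╶─┘ │
│↓│     │
│ └─┬───┤
│↳ ↓│↱ ↓│
├─╴ ╵ ╷ │
│  ↳ ↑│B│
└─────┴─┘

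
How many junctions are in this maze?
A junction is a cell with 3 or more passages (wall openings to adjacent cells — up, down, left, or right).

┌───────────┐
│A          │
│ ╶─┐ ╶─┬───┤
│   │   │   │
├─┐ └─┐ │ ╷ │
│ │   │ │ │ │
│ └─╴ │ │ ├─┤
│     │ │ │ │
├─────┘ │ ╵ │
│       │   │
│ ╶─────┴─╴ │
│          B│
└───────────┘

Checking each cell for number of passages:

Junctions found (3+ passages):
  (0, 2): 3 passages
  (4, 5): 3 passages
Total junctions: 2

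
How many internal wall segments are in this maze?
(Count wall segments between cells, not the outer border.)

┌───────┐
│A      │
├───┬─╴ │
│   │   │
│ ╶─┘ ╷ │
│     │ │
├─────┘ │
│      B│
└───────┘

Counting internal wall segments:
Total internal walls: 9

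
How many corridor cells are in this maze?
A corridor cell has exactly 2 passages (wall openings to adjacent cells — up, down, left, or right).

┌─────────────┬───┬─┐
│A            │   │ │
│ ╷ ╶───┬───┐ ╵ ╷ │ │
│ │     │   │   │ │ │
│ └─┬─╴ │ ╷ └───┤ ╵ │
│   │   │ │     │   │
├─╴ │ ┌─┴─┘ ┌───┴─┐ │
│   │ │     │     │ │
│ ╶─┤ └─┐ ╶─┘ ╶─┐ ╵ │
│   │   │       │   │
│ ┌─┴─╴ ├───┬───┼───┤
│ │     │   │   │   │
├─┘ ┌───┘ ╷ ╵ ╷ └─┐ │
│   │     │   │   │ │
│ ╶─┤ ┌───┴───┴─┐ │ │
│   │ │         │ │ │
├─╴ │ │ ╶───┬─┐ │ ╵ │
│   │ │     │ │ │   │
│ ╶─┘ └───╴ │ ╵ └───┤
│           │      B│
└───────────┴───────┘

Counting cells with exactly 2 passages:
Total corridor cells: 82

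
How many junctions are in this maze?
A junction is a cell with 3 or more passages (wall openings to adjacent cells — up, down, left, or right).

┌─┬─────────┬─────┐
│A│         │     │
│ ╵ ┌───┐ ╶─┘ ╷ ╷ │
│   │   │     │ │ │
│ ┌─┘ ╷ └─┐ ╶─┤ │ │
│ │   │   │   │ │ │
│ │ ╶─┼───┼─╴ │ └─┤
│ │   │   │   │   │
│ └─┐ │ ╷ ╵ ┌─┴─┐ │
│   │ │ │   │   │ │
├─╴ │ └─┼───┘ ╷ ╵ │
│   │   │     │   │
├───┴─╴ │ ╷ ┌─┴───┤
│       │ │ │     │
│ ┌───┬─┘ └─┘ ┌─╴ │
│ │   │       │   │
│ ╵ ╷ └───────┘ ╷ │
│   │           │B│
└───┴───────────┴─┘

Checking each cell for number of passages:

Junctions found (3+ passages):
  (0, 4): 3 passages
  (0, 7): 3 passages
  (1, 0): 3 passages
  (1, 5): 3 passages
  (5, 5): 3 passages
  (7, 4): 3 passages
  (7, 8): 3 passages
Total junctions: 7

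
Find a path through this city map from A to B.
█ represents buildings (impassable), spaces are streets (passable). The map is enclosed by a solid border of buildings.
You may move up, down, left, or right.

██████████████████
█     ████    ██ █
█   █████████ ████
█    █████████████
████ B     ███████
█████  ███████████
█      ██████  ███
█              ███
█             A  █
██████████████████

Finding the shortest path from A to B:
Movement: cardinal only
Path length: 13 steps
Directions: up → left → left → left → left → left → left → left → left → up → up → up → left

Solution:

██████████████████
█     ████    ██ █
█   █████████ ████
█    █████████████
████ B↰    ███████
█████ ↑███████████
█     ↑██████  ███
█     ↑←←←←←←←↰███
█             A  █
██████████████████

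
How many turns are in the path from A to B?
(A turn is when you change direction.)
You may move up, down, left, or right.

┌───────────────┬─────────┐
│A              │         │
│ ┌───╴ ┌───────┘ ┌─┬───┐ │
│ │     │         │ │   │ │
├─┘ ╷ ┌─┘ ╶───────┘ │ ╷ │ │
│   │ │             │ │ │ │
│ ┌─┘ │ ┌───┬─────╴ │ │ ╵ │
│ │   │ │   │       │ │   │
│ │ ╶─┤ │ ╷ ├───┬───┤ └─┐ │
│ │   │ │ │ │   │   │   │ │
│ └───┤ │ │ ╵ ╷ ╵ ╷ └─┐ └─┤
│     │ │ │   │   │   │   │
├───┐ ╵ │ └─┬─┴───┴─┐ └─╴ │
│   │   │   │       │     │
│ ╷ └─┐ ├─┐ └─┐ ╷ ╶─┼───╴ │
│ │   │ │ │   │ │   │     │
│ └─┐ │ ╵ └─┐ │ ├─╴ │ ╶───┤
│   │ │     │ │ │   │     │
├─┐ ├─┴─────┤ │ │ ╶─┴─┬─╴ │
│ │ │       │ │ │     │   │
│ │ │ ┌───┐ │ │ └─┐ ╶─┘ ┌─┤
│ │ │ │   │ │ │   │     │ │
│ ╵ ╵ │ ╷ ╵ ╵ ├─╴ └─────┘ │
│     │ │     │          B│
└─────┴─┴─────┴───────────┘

Directions: right, right, right, down, left, left, down, left, down, down, down, right, right, down, right, up, up, up, up, right, up, right, right, right, right, up, right, right, right, right, down, down, down, left, up, up, left, down, down, down, right, down, right, down, down, left, left, down, right, right, down, left, down, left, left, up, left, up, right, up, left, up, left, down, down, down, down, right, down, right, right, right, right
Number of turns: 42

Solution:

┌───────────────┬─────────┐
│A → → ↓        │↱ → → → ↓│
│ ┌───╴ ┌───────┘ ┌─┬───┐ │
│ │↓ ← ↲│↱ → → → ↑│ │↓ ↰│↓│
├─┘ ╷ ┌─┘ ╶───────┘ │ ╷ │ │
│↓ ↲│ │↱ ↑          │↓│↑│↓│
│ ┌─┘ │ ┌───┬─────╴ │ │ ╵ │
│↓│   │↑│   │       │↓│↑ ↲│
│ │ ╶─┤ │ ╷ ├───┬───┤ └─┐ │
│↓│   │↑│ │ │   │   │↳ ↓│ │
│ └───┤ │ │ ╵ ╷ ╵ ╷ └─┐ └─┤
│↳ → ↓│↑│ │   │   │   │↳ ↓│
├───┐ ╵ │ └─┬─┴───┴─┐ └─╴ │
│   │↳ ↑│   │  ↓ ↰  │    ↓│
│ ╷ └─┐ ├─┐ └─┐ ╷ ╶─┼───╴ │
│ │   │ │ │   │↓│↑ ↰│↓ ← ↲│
│ └─┐ │ ╵ └─┐ │ ├─╴ │ ╶───┤
│   │ │     │ │↓│↱ ↑│↳ → ↓│
├─┐ ├─┴─────┤ │ │ ╶─┴─┬─╴ │
│ │ │       │ │↓│↑ ↰  │↓ ↲│
│ │ │ ┌───┐ │ │ └─┐ ╶─┘ ┌─┤
│ │ │ │   │ │ │↳ ↓│↑ ← ↲│ │
│ ╵ ╵ │ ╷ ╵ ╵ ├─╴ └─────┘ │
│     │ │     │  ↳ → → → B│
└─────┴─┴─────┴───────────┘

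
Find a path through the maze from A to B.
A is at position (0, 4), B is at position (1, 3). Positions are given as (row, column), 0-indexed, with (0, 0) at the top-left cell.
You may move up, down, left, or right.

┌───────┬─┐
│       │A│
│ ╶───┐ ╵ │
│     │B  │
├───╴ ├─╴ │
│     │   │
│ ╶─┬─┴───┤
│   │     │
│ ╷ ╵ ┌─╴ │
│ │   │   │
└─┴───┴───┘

Finding the shortest path from (0, 4) to (1, 3):
Path length: 2 steps
Directions: down → left

Solution:

┌───────┬─┐
│       │A│
│ ╶───┐ ╵ │
│     │B ↲│
├───╴ ├─╴ │
│     │   │
│ ╶─┬─┴───┤
│   │     │
│ ╷ ╵ ┌─╴ │
│ │   │   │
└─┴───┴───┘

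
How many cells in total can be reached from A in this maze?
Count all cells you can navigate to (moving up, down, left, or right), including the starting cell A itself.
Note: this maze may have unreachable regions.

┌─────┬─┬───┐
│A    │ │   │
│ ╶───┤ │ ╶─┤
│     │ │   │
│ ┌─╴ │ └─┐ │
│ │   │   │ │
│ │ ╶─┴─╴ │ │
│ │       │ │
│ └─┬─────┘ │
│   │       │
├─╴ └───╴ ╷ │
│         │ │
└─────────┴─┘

Using BFS/flood-fill to find all reachable cells from A:
Maze size: 6 × 6 = 36 total cells
All cells are reachable — the maze is fully connected.
Reachable cells: 36

Reachable region (· marks reachable cells):

┌─────┬─┬───┐
│A · ·│·│· ·│
│ ╶───┤ │ ╶─┤
│· · ·│·│· ·│
│ ┌─╴ │ └─┐ │
│·│· ·│· ·│·│
│ │ ╶─┴─╴ │ │
│·│· · · ·│·│
│ └─┬─────┘ │
│· ·│· · · ·│
├─╴ └───╴ ╷ │
│· · · · ·│·│
└─────────┴─┘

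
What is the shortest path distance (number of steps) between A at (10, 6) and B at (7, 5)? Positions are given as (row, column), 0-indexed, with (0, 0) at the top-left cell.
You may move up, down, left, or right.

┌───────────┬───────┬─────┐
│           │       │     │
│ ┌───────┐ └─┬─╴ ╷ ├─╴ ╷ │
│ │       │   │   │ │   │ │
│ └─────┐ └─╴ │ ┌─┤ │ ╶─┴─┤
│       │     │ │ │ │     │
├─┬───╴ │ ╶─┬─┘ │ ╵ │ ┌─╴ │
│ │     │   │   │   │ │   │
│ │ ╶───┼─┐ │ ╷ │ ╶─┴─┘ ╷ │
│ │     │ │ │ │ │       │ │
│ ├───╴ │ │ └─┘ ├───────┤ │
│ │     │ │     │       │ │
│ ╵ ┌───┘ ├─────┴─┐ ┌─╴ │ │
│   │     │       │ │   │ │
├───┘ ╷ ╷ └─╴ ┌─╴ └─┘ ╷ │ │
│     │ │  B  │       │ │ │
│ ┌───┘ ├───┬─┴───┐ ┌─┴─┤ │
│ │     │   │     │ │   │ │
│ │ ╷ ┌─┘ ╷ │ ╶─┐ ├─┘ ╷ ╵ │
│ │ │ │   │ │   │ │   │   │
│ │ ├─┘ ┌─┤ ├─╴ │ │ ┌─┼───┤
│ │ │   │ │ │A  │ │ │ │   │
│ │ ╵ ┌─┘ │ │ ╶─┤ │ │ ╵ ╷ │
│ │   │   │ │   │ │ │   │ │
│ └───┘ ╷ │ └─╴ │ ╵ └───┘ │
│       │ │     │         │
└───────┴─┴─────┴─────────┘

Finding path from (10, 6) to (7, 5):
Path: (10,6) → (11,6) → (11,7) → (12,7) → (12,6) → (12,5) → (11,5) → (10,5) → (9,5) → (8,5) → (8,4) → (9,4) → (9,3) → (10,3) → (10,2) → (11,2) → (11,1) → (10,1) → (9,1) → (8,1) → (8,2) → (8,3) → (7,3) → (6,3) → (6,4) → (7,4) → (7,5)
Distance: 26 steps

Solution:

┌───────────┬───────┬─────┐
│           │       │     │
│ ┌───────┐ └─┬─╴ ╷ ├─╴ ╷ │
│ │       │   │   │ │   │ │
│ └─────┐ └─╴ │ ┌─┤ │ ╶─┴─┤
│       │     │ │ │ │     │
├─┬───╴ │ ╶─┬─┘ │ ╵ │ ┌─╴ │
│ │     │   │   │   │ │   │
│ │ ╶───┼─┐ │ ╷ │ ╶─┴─┘ ╷ │
│ │     │ │ │ │ │       │ │
│ ├───╴ │ │ └─┘ ├───────┤ │
│ │     │ │     │       │ │
│ ╵ ┌───┘ ├─────┴─┐ ┌─╴ │ │
│   │  ↱ ↓│       │ │   │ │
├───┘ ╷ ╷ └─╴ ┌─╴ └─┘ ╷ │ │
│     │↑│↳ B  │       │ │ │
│ ┌───┘ ├───┬─┴───┐ ┌─┴─┤ │
│ │↱ → ↑│↓ ↰│     │ │   │ │
│ │ ╷ ┌─┘ ╷ │ ╶─┐ ├─┘ ╷ ╵ │
│ │↑│ │↓ ↲│↑│   │ │   │   │
│ │ ├─┘ ┌─┤ ├─╴ │ │ ┌─┼───┤
│ │↑│↓ ↲│ │↑│A  │ │ │ │   │
│ │ ╵ ┌─┘ │ │ ╶─┤ │ │ ╵ ╷ │
│ │↑ ↲│   │↑│↳ ↓│ │ │   │ │
│ └───┘ ╷ │ └─╴ │ ╵ └───┘ │
│       │ │↑ ← ↲│         │
└───────┴─┴─────┴─────────┘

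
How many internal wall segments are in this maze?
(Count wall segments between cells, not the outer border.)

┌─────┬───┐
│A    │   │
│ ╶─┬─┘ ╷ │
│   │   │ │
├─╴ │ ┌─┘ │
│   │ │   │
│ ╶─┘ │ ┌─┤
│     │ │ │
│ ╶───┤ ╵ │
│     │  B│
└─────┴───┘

Counting internal wall segments:
Total internal walls: 16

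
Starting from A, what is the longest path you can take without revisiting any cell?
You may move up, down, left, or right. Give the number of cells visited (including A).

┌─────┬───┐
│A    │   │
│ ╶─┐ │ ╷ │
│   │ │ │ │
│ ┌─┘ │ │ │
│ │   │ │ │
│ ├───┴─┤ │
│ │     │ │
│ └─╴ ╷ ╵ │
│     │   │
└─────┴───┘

Finding longest simple path using DFS:
Start: (0, 0)
Longest path visits 18 cells
Path: A → down → down → down → down → right → right → up → right → down → right → up → up → up → up → left → down → down

Solution:

┌─────┬───┐
│A    │↓ ↰│
│ ╶─┐ │ ╷ │
│↓  │ │↓│↑│
│ ┌─┘ │ │ │
│↓│   │B│↑│
│ ├───┴─┤ │
│↓│  ↱ ↓│↑│
│ └─╴ ╷ ╵ │
│↳ → ↑│↳ ↑│
└─────┴───┘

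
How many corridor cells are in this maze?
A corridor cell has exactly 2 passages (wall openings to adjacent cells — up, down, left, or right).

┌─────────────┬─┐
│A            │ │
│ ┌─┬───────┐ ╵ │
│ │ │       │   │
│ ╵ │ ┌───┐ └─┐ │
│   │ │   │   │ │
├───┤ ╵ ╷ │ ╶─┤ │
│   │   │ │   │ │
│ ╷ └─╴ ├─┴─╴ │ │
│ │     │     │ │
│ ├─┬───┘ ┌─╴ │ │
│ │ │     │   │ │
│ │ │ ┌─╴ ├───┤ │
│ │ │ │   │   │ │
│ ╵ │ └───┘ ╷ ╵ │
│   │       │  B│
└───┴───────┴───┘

Counting cells with exactly 2 passages:
Total corridor cells: 52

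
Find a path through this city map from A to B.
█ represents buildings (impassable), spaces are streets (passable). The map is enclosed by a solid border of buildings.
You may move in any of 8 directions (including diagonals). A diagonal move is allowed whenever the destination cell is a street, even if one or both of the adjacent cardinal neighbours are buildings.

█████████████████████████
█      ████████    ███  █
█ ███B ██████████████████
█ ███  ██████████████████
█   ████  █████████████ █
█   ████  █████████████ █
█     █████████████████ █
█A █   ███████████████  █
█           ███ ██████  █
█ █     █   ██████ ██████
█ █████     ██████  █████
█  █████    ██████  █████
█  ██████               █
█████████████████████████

Finding the shortest path from A to B:
Movement: 8-directional
Path length: 9 steps
Directions: up → up → up → up → up → up-right → right → right → down-right

Solution:

█████████████████████████
█ →→↘  ████████    ███  █
█↗███B ██████████████████
█↑███  ██████████████████
█↑  ████  █████████████ █
█↑  ████  █████████████ █
█↑    █████████████████ █
█A █   ███████████████  █
█           ███ ██████  █
█ █     █   ██████ ██████
█ █████     ██████  █████
█  █████    ██████  █████
█  ██████               █
█████████████████████████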